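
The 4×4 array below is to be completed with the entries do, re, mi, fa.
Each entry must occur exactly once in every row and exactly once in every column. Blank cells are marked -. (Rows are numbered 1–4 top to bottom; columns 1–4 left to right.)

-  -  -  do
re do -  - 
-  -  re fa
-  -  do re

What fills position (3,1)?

Row 2, column 4: row 2 has {do, re} and column 4 has {do, re, fa}, leaving only mi.
Row 2, column 3: row 2 has {do, re, mi} and column 3 has {do, re}, leaving only fa.
Row 1, column 3: row 1 has {do} and column 3 has {do, re, fa}, leaving only mi.
Row 1, column 1: row 1 has {do, mi} and column 1 has {re}, leaving only fa.
Row 1, column 2: row 1 has {do, mi, fa} and column 2 has {do}, leaving only re.
Row 3, column 2: row 3 has {re, fa} and column 2 has {do, re}, leaving only mi.
Row 3 already has {re, mi, fa} and column 1 already has {re, fa}, so row 3, column 1 must be do.

do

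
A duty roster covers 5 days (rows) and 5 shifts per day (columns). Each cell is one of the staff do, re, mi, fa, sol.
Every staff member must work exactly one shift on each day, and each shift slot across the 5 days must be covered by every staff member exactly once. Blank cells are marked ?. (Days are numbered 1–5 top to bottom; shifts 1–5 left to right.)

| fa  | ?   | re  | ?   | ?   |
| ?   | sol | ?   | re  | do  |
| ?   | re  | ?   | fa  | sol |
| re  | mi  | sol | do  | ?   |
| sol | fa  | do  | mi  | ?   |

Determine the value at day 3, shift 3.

Day 3 already has {re, fa, sol} and shift 3 already has {do, re, sol}, so day 3, shift 3 must be mi.

mi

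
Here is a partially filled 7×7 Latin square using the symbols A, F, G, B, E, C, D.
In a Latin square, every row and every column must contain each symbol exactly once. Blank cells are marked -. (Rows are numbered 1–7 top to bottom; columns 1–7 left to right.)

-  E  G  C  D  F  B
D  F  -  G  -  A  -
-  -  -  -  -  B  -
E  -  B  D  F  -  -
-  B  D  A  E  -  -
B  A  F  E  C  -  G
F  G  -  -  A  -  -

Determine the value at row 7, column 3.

C

Row 1, column 1: row 1 has {F, G, B, E, C, D} and column 1 has {F, B, E, D}, leaving only A.
Row 2, column 5: row 2 has {A, F, G, D} and column 5 has {A, F, E, C, D}, leaving only B.
Row 3, column 4: row 3 has {B} and column 4 has {A, G, E, C, D}, leaving only F.
Row 3, column 5: row 3 has {F, B} and column 5 has {A, F, B, E, C, D}, leaving only G.
Row 3, column 1: row 3 has {F, G, B} and column 1 has {A, F, B, E, D}, leaving only C.
Row 3, column 2: row 3 has {F, G, B, C} and column 2 has {A, F, G, B, E}, leaving only D.
Row 4, column 2: row 4 has {F, B, E, D} and column 2 has {A, F, G, B, E, D}, leaving only C.
Row 4, column 6: row 4 has {F, B, E, C, D} and column 6 has {A, F, B}, leaving only G.
Row 4, column 7: row 4 has {F, G, B, E, C, D} and column 7 has {G, B}, leaving only A.
Row 3, column 7: row 3 has {F, G, B, C, D} and column 7 has {A, G, B}, leaving only E.
Row 2, column 7: row 2 has {A, F, G, B, D} and column 7 has {A, G, B, E}, leaving only C.
Row 2, column 3: row 2 has {A, F, G, B, C, D} and column 3 has {F, G, B, D}, leaving only E.
Row 7 already has {A, F, G} and column 3 already has {F, G, B, E, D}, so row 7, column 3 must be C.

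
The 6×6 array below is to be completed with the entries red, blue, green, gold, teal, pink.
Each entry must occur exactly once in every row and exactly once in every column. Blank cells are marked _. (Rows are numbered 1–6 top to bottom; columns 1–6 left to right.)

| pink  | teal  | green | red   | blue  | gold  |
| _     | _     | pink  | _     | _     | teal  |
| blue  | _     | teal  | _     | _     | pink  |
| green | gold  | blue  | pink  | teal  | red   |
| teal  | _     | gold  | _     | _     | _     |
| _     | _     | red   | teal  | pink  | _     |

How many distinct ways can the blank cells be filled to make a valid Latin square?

3

Row 2, column 1: eliminating its row and column leaves {red, gold}.
Row 2, column 2: eliminating its row and column leaves {red, blue, green}.
Row 2, column 4: eliminating its row and column leaves {blue, green, gold}.
Row 2, column 5: eliminating its row and column leaves {red, green, gold}.
Row 3, column 2: eliminating its row and column leaves {red, green}.
Row 3, column 4: eliminating its row and column leaves {green, gold}.
Row 3, column 5: eliminating its row and column leaves {red, green, gold}.
Row 5, column 2: eliminating its row and column leaves {red, blue, green, pink}.
Row 5, column 4: eliminating its row and column leaves {blue, green}.
Row 5, column 5: eliminating its row and column leaves {red, green}.
Row 5, column 6: eliminating its row and column leaves {blue, green}.
Row 6, column 1: eliminating its row and column leaves {gold}.
Row 6, column 2: eliminating its row and column leaves {blue, green}.
Row 6, column 6: eliminating its row and column leaves {blue, green}.
Enumerating the assignments across these blanks that avoid any row or column repeat gives 3 completions.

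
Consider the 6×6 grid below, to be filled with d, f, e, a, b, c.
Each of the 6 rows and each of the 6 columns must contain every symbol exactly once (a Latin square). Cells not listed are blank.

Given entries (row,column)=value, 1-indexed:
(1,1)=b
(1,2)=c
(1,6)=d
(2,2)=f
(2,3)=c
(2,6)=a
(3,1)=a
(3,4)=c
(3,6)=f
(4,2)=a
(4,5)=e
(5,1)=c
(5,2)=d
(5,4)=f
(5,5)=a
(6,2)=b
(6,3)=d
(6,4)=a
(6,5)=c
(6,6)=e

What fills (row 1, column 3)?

a

Row 1, column 4: row 1 has {d, b, c} and column 4 has {f, a, c}, leaving only e.
Row 1, column 5: row 1 has {d, e, b, c} and column 5 has {e, a, c}, leaving only f.
Row 1 already has {d, f, e, b, c} and column 3 already has {d, c}, so row 1, column 3 must be a.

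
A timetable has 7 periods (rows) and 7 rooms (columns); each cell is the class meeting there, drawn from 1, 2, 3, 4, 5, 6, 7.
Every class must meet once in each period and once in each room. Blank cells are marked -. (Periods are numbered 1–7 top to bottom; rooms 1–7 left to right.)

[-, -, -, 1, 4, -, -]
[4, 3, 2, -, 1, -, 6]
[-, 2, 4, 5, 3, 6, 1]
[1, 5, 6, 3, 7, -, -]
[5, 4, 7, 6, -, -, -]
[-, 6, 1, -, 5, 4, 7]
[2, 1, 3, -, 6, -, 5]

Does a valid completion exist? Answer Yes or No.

Yes

No period or room among the givens repeats a symbol, and propagating forced cells runs into no contradiction.
One valid completion exists (for instance, 6 7 5 1 4 3 2 / 4 3 2 7 1 5 6 / 7 2 4 5 3 6 1 / 1 5 6 3 7 2 4 / 5 4 7 6 2 1 3 / 3 6 1 2 5 4 7 / 2 1 3 4 6 7 5).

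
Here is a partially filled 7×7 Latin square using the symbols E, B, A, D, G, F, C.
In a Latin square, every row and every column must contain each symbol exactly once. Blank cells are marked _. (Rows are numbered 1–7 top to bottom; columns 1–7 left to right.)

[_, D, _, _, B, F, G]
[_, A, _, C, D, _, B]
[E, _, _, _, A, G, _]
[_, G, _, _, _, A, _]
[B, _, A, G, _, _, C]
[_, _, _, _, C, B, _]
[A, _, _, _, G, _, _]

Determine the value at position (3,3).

Row 1, column 1: row 1 has {B, D, G, F} and column 1 has {E, B, A}, leaving only C.
Row 1, column 3: row 1 has {B, D, G, F, C} and column 3 has {A}, leaving only E.
Row 1, column 4: row 1 has {E, B, D, G, F, C} and column 4 has {G, C}, leaving only A.
Row 2, column 6: row 2 has {B, A, D, C} and column 6 has {B, A, G, F}, leaving only E.
Row 5, column 6: row 5 has {B, A, G, C} and column 6 has {E, B, A, G, F}, leaving only D.
Row 7, column 6: row 7 has {A, G} and column 6 has {E, B, A, D, G, F}, leaving only C.
Row 3, column 3 is narrowed to {B, D, F, C}.
If it were D, propagating the remaining blanks reaches a contradiction.
If it were F, propagating the remaining blanks reaches a contradiction.
If it were C, propagating the remaining blanks reaches a contradiction.
So row 3, column 3 must be B.

B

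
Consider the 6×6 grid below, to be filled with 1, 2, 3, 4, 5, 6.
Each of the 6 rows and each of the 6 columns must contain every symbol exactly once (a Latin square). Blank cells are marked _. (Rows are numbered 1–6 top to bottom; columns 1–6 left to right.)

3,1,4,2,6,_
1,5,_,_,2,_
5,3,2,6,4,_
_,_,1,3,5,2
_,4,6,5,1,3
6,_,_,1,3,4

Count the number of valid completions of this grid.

1

Row 1, column 6: eliminating its row and column leaves {5}.
Row 2, column 3: eliminating its row and column leaves {3}.
Row 2, column 4: eliminating its row and column leaves {4}.
Row 2, column 6: eliminating its row and column leaves {6}.
Row 3, column 6: eliminating its row and column leaves {1}.
Row 4, column 1: eliminating its row and column leaves {4}.
Row 4, column 2: eliminating its row and column leaves {6}.
Row 5, column 1: eliminating its row and column leaves {2}.
Row 6, column 2: eliminating its row and column leaves {2}.
Row 6, column 3: eliminating its row and column leaves {5}.
Only one assignment across all blanks avoids any row or column repeat, giving 1 completion.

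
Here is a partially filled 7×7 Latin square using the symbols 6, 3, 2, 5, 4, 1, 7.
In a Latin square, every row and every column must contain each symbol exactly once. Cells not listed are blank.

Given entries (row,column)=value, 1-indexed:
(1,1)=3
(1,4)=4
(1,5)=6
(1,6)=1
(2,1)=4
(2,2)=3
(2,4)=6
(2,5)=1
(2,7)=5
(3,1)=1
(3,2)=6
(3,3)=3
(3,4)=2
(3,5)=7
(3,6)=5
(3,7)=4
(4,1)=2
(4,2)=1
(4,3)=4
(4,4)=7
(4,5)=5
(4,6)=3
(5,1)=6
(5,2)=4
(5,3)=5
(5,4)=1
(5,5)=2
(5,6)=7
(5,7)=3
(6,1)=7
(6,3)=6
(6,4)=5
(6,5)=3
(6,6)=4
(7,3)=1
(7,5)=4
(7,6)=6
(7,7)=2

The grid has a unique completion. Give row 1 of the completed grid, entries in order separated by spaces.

Row 1, column 7: row 1 has {6, 3, 4, 1} and column 7 has {3, 2, 5, 4}, leaving only 7.
Row 1, column 3: row 1 has {6, 3, 4, 1, 7} and column 3 has {6, 3, 5, 4, 1}, leaving only 2.
Row 1, column 2: row 1 has {6, 3, 2, 4, 1, 7} and column 2 has {6, 3, 4, 1}, leaving only 5.
So row 1 reads: 3 5 2 4 6 1 7.

3 5 2 4 6 1 7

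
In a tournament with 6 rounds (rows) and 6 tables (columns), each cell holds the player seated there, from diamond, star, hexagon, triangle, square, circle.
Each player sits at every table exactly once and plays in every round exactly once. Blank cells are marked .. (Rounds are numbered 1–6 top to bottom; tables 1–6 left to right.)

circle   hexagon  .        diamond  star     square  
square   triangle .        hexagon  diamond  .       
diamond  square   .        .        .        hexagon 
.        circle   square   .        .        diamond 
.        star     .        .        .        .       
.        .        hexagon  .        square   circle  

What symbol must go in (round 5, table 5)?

circle

Round 1, table 3: round 1 has {diamond, star, hexagon, square, circle} and table 3 has {hexagon, square}, leaving only triangle.
Round 2, table 6: round 2 has {diamond, hexagon, triangle, square} and table 6 has {diamond, hexagon, square, circle}, leaving only star.
Round 2, table 3: round 2 has {diamond, star, hexagon, triangle, square} and table 3 has {hexagon, triangle, square}, leaving only circle.
Round 3, table 3: round 3 has {diamond, hexagon, square} and table 3 has {hexagon, triangle, square, circle}, leaving only star.
Round 5, table 3: round 5 has {star} and table 3 has {star, hexagon, triangle, square, circle}, leaving only diamond.
Round 5, table 6: round 5 has {diamond, star} and table 6 has {diamond, star, hexagon, square, circle}, leaving only triangle.
Round 5, table 1: round 5 has {diamond, star, triangle} and table 1 has {diamond, square, circle}, leaving only hexagon.
Round 5 already has {diamond, star, hexagon, triangle} and table 5 already has {diamond, star, square}, so round 5, table 5 must be circle.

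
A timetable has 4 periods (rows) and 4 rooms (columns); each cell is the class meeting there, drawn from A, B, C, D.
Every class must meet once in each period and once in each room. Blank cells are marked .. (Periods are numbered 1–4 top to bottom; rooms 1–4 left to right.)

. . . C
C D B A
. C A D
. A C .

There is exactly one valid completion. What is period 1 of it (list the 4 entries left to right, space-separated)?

Period 1, room 2: period 1 has {C} and room 2 has {A, C, D}, leaving only B.
Period 1, room 3: period 1 has {B, C} and room 3 has {A, B, C}, leaving only D.
Period 1, room 1: period 1 has {B, C, D} and room 1 has {C}, leaving only A.
So period 1 reads: A B D C.

A B D C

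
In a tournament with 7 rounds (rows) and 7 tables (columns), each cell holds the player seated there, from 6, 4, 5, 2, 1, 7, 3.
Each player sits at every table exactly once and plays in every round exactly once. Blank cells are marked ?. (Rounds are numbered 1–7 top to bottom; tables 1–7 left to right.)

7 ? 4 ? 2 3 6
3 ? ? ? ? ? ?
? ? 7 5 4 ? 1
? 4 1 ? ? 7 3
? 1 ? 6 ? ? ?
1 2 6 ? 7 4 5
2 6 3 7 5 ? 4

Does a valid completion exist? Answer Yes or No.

No round or table among the givens repeats a symbol, and propagating forced cells runs into no contradiction.
One valid completion exists (for instance, 7 5 4 1 2 3 6 / 3 7 5 4 1 6 2 / 6 3 7 5 4 2 1 / 5 4 1 2 6 7 3 / 4 1 2 6 3 5 7 / 1 2 6 3 7 4 5 / 2 6 3 7 5 1 4).

Yes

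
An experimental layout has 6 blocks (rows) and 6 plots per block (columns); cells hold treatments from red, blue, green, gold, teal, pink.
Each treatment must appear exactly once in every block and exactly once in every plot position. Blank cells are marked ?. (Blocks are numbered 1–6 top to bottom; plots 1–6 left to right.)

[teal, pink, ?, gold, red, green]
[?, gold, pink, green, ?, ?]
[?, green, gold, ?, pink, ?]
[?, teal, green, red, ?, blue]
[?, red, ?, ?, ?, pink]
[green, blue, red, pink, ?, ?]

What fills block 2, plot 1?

red

Block 1, plot 3: block 1 has {red, green, gold, teal, pink} and plot 3 has {red, green, gold, pink}, leaving only blue.
Block 4, plot 5: block 4 has {red, blue, green, teal} and plot 5 has {red, pink}, leaving only gold.
Block 4, plot 1: block 4 has {red, blue, green, gold, teal} and plot 1 has {green, teal}, leaving only pink.
Block 5, plot 3: block 5 has {red, pink} and plot 3 has {red, blue, green, gold, pink}, leaving only teal.
Block 5, plot 4: block 5 has {red, teal, pink} and plot 4 has {red, green, gold, pink}, leaving only blue.
Block 3, plot 4: block 3 has {green, gold, pink} and plot 4 has {red, blue, green, gold, pink}, leaving only teal.
Block 3, plot 6: block 3 has {green, gold, teal, pink} and plot 6 has {blue, green, pink}, leaving only red.
Block 2, plot 6: block 2 has {green, gold, pink} and plot 6 has {red, blue, green, pink}, leaving only teal.
Block 2, plot 5: block 2 has {green, gold, teal, pink} and plot 5 has {red, gold, pink}, leaving only blue.
Block 2 already has {blue, green, gold, teal, pink} and plot 1 already has {green, teal, pink}, so block 2, plot 1 must be red.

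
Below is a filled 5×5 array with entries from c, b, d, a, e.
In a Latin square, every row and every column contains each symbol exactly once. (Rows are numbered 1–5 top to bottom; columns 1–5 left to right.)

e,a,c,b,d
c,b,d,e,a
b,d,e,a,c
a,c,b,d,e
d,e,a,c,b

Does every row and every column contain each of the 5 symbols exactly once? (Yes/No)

Each row is a permutation of the 5 symbols, and so is each column.

Yes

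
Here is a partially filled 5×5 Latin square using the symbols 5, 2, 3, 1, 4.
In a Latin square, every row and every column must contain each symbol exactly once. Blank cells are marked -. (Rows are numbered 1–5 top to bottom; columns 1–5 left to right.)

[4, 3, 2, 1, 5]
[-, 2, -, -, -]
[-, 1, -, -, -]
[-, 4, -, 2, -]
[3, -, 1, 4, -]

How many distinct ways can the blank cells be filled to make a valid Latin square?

3

Row 2, column 1: eliminating its row and column leaves {5, 1}.
Row 2, column 3: eliminating its row and column leaves {5, 3, 4}.
Row 2, column 4: eliminating its row and column leaves {5, 3}.
Row 2, column 5: eliminating its row and column leaves {3, 1, 4}.
Row 3, column 1: eliminating its row and column leaves {5, 2}.
Row 3, column 3: eliminating its row and column leaves {5, 3, 4}.
Row 3, column 4: eliminating its row and column leaves {5, 3}.
Row 3, column 5: eliminating its row and column leaves {2, 3, 4}.
Row 4, column 1: eliminating its row and column leaves {5, 1}.
Row 4, column 3: eliminating its row and column leaves {5, 3}.
Row 4, column 5: eliminating its row and column leaves {3, 1}.
Row 5, column 2: eliminating its row and column leaves {5}.
Row 5, column 5: eliminating its row and column leaves {2}.
Enumerating the assignments across these blanks that avoid any row or column repeat gives 3 completions.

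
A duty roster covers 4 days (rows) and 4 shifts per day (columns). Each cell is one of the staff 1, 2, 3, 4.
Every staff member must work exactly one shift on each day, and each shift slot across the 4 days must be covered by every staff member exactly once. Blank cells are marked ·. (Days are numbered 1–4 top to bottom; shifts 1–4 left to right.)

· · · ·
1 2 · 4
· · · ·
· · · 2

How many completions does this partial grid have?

8

Day 1, shift 1: eliminating its day and shift leaves {2, 3, 4}.
Day 1, shift 2: eliminating its day and shift leaves {1, 3, 4}.
Day 1, shift 3: eliminating its day and shift leaves {1, 2, 3, 4}.
Day 1, shift 4: eliminating its day and shift leaves {1, 3}.
Day 2, shift 3: eliminating its day and shift leaves {3}.
Day 3, shift 1: eliminating its day and shift leaves {2, 3, 4}.
Day 3, shift 2: eliminating its day and shift leaves {1, 3, 4}.
Day 3, shift 3: eliminating its day and shift leaves {1, 2, 3, 4}.
Day 3, shift 4: eliminating its day and shift leaves {1, 3}.
Day 4, shift 1: eliminating its day and shift leaves {3, 4}.
Day 4, shift 2: eliminating its day and shift leaves {1, 3, 4}.
Day 4, shift 3: eliminating its day and shift leaves {1, 3, 4}.
Enumerating the assignments across these blanks that avoid any day or shift repeat gives 8 completions.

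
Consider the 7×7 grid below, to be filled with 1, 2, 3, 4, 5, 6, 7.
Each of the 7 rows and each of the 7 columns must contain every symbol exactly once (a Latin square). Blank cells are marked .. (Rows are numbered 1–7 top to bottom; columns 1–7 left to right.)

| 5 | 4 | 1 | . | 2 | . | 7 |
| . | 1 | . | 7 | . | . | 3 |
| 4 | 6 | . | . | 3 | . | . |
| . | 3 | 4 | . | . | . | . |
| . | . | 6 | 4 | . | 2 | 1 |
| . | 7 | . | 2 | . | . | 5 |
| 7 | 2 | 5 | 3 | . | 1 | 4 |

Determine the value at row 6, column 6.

6

Row 1, column 4: row 1 has {1, 2, 4, 5, 7} and column 4 has {2, 3, 4, 7}, leaving only 6.
Row 1, column 6: row 1 has {1, 2, 4, 5, 6, 7} and column 6 has {1, 2}, leaving only 3.
Row 2, column 3: row 2 has {1, 3, 7} and column 3 has {1, 4, 5, 6}, leaving only 2.
Row 2, column 1: row 2 has {1, 2, 3, 7} and column 1 has {4, 5, 7}, leaving only 6.
Row 3, column 3: row 3 has {3, 4, 6} and column 3 has {1, 2, 4, 5, 6}, leaving only 7.
Row 3, column 6: row 3 has {3, 4, 6, 7} and column 6 has {1, 2, 3}, leaving only 5.
Row 2, column 6: row 2 has {1, 2, 3, 6, 7} and column 6 has {1, 2, 3, 5}, leaving only 4.
Row 6 already has {2, 5, 7} and column 6 already has {1, 2, 3, 4, 5}, so row 6, column 6 must be 6.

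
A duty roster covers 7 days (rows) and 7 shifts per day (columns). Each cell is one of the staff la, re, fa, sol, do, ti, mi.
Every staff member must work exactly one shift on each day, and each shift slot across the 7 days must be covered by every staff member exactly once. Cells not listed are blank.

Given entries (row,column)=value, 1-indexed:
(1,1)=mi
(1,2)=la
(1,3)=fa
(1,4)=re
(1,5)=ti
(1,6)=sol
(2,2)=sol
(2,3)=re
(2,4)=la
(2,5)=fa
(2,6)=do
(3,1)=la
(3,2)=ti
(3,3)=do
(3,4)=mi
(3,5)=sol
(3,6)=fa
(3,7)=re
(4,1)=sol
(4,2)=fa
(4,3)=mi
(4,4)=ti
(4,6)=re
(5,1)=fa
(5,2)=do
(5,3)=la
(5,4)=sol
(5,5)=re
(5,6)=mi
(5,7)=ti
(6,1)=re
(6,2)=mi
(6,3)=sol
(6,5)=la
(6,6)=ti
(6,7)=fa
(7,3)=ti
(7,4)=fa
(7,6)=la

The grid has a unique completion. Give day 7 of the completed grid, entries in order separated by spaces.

do re ti fa mi la sol

Day 7, shift 1: day 7 has {la, fa, ti} and shift 1 has {la, re, fa, sol, mi}, leaving only do.
Day 7, shift 2: day 7 has {la, fa, do, ti} and shift 2 has {la, fa, sol, do, ti, mi}, leaving only re.
Day 7, shift 5: day 7 has {la, re, fa, do, ti} and shift 5 has {la, re, fa, sol, ti}, leaving only mi.
Day 7, shift 7: day 7 has {la, re, fa, do, ti, mi} and shift 7 has {re, fa, ti}, leaving only sol.
So day 7 reads: do re ti fa mi la sol.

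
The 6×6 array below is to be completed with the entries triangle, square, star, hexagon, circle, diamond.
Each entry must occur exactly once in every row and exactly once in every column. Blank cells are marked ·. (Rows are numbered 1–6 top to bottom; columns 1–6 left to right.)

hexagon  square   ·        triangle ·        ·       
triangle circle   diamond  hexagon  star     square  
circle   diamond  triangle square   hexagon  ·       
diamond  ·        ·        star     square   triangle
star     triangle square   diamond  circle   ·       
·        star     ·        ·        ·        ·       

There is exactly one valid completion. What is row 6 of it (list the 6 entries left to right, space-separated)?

Row 6, column 1: row 6 has {star} and column 1 has {triangle, star, hexagon, circle, diamond}, leaving only square.
Row 6, column 4: row 6 has {square, star} and column 4 has {triangle, square, star, hexagon, diamond}, leaving only circle.
Row 6, column 3: row 6 has {square, star, circle} and column 3 has {triangle, square, diamond}, leaving only hexagon.
Row 6, column 6: row 6 has {square, star, hexagon, circle} and column 6 has {triangle, square}, leaving only diamond.
Row 6, column 5: row 6 has {square, star, hexagon, circle, diamond} and column 5 has {square, star, hexagon, circle}, leaving only triangle.
So row 6 reads: square star hexagon circle triangle diamond.

square star hexagon circle triangle diamond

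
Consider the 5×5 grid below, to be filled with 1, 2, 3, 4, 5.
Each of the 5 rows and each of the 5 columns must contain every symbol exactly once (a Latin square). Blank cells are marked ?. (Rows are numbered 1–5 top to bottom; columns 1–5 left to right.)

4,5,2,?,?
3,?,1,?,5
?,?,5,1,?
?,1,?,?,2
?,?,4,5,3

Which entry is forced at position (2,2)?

Row 1, column 4: row 1 has {2, 4, 5} and column 4 has {1, 5}, leaving only 3.
Row 1, column 5: row 1 has {2, 3, 4, 5} and column 5 has {2, 3, 5}, leaving only 1.
Row 3, column 1: row 3 has {1, 5} and column 1 has {3, 4}, leaving only 2.
Row 3, column 5: row 3 has {1, 2, 5} and column 5 has {1, 2, 3, 5}, leaving only 4.
Row 3, column 2: row 3 has {1, 2, 4, 5} and column 2 has {1, 5}, leaving only 3.
Row 4, column 1: row 4 has {1, 2} and column 1 has {2, 3, 4}, leaving only 5.
Row 4, column 3: row 4 has {1, 2, 5} and column 3 has {1, 2, 4, 5}, leaving only 3.
Row 4, column 4: row 4 has {1, 2, 3, 5} and column 4 has {1, 3, 5}, leaving only 4.
Row 2, column 4: row 2 has {1, 3, 5} and column 4 has {1, 3, 4, 5}, leaving only 2.
Row 2 already has {1, 2, 3, 5} and column 2 already has {1, 3, 5}, so row 2, column 2 must be 4.

4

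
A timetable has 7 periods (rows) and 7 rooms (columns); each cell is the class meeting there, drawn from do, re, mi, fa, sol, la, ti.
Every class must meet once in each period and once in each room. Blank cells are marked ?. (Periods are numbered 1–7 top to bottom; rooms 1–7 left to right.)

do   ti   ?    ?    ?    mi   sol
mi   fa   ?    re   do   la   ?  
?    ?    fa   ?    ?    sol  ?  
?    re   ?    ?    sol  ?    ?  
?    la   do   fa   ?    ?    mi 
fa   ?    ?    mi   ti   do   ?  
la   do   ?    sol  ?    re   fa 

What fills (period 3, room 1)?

Period 1, room 4: period 1 has {do, mi, sol, ti} and room 4 has {re, mi, fa, sol}, leaving only la.
Period 1, room 3: period 1 has {do, mi, sol, la, ti} and room 3 has {do, fa}, leaving only re.
Period 1, room 5: period 1 has {do, re, mi, sol, la, ti} and room 5 has {do, sol, ti}, leaving only fa.
Period 2, room 7: period 2 has {do, re, mi, fa, la} and room 7 has {mi, fa, sol}, leaving only ti.
Period 2, room 3: period 2 has {do, re, mi, fa, la, ti} and room 3 has {do, re, fa}, leaving only sol.
Period 3, room 2: period 3 has {fa, sol} and room 2 has {do, re, fa, la, ti}, leaving only mi.
Period 4, room 1: period 4 has {re, sol} and room 1 has {do, mi, fa, la}, leaving only ti.
Period 3 already has {mi, fa, sol} and room 1 already has {do, mi, fa, la, ti}, so period 3, room 1 must be re.

re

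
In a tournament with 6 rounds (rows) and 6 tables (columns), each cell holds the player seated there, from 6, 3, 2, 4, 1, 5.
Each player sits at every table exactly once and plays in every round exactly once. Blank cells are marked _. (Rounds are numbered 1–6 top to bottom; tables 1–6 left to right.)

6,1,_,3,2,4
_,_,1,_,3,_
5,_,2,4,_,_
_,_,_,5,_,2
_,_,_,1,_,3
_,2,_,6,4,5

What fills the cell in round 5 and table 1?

2

Round 1, table 3: round 1 has {6, 3, 2, 4, 1} and table 3 has {2, 1}, leaving only 5.
Round 2, table 4: round 2 has {3, 1} and table 4 has {6, 3, 4, 1, 5}, leaving only 2.
Round 2, table 1: round 2 has {3, 2, 1} and table 1 has {6, 5}, leaving only 4.
Round 5 already has {3, 1} and table 1 already has {6, 4, 5}, so round 5, table 1 must be 2.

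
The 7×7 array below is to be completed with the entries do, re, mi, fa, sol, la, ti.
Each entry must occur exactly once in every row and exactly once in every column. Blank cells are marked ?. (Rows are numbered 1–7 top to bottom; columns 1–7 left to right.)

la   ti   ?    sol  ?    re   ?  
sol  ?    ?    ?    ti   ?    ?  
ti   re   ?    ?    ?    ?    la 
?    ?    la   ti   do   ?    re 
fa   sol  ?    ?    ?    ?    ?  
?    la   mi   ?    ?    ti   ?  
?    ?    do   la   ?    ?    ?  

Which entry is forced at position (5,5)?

Row 1, column 3: row 1 has {re, sol, la, ti} and column 3 has {do, mi, la}, leaving only fa.
Row 1, column 5: row 1 has {re, fa, sol, la, ti} and column 5 has {do, ti}, leaving only mi.
Row 1, column 7: row 1 has {re, mi, fa, sol, la, ti} and column 7 has {re, la}, leaving only do.
Row 2, column 3: row 2 has {sol, ti} and column 3 has {do, mi, fa, la}, leaving only re.
Row 3, column 3: row 3 has {re, la, ti} and column 3 has {do, re, mi, fa, la}, leaving only sol.
Row 3, column 5: row 3 has {re, sol, la, ti} and column 5 has {do, mi, ti}, leaving only fa.
Row 4, column 1: row 4 has {do, re, la, ti} and column 1 has {fa, sol, la, ti}, leaving only mi.
Row 4, column 2: row 4 has {do, re, mi, la, ti} and column 2 has {re, sol, la, ti}, leaving only fa.
Row 4, column 6: row 4 has {do, re, mi, fa, la, ti} and column 6 has {re, ti}, leaving only sol.
Row 5, column 3: row 5 has {fa, sol} and column 3 has {do, re, mi, fa, sol, la}, leaving only ti.
Row 5, column 7: row 5 has {fa, sol, ti} and column 7 has {do, re, la}, leaving only mi.
Row 2, column 7: row 2 has {re, sol, ti} and column 7 has {do, re, mi, la}, leaving only fa.
Row 6, column 7: row 6 has {mi, la, ti} and column 7 has {do, re, mi, fa, la}, leaving only sol.
Row 6, column 5: row 6 has {mi, sol, la, ti} and column 5 has {do, mi, fa, ti}, leaving only re.
Row 5 already has {mi, fa, sol, ti} and column 5 already has {do, re, mi, fa, ti}, so row 5, column 5 must be la.

la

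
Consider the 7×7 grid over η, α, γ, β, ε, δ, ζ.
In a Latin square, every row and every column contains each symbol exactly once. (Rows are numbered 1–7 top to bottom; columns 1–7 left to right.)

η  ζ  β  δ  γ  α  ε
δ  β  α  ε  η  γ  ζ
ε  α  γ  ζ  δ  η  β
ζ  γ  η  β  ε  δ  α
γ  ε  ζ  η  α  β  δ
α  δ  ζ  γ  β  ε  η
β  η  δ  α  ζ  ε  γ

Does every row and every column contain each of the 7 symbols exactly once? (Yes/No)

Every row is a permutation, but column 3 contains ζ twice (at rows 5 and 6).

No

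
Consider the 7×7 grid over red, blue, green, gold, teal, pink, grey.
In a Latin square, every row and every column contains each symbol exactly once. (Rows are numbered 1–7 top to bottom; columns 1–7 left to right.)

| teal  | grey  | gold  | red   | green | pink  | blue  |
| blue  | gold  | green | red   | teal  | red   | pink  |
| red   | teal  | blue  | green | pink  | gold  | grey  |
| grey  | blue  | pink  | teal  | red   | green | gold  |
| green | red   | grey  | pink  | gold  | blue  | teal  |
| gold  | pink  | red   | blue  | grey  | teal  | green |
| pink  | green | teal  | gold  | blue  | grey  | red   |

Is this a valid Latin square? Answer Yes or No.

No

Row 2 contains red twice (at columns 4 and 6), so it is not a permutation.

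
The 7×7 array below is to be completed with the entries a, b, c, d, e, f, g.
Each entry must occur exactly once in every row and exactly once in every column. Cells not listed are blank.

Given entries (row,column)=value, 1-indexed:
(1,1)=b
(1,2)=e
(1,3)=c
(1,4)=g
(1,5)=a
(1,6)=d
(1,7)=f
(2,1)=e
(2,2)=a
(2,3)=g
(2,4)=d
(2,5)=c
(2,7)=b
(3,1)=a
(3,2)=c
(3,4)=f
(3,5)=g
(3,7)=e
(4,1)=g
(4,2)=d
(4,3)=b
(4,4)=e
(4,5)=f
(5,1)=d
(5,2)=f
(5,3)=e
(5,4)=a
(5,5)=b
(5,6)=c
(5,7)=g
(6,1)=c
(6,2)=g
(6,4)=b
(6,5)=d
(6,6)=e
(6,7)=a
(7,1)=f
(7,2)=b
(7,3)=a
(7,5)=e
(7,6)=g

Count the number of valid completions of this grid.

1

Row 2, column 6: eliminating its row and column leaves {f}.
Row 3, column 3: eliminating its row and column leaves {d}.
Row 3, column 6: eliminating its row and column leaves {b}.
Row 4, column 6: eliminating its row and column leaves {a}.
Row 4, column 7: eliminating its row and column leaves {c}.
Row 6, column 3: eliminating its row and column leaves {f}.
Row 7, column 4: eliminating its row and column leaves {c}.
Row 7, column 7: eliminating its row and column leaves {c, d}.
Only one assignment across all blanks avoids any row or column repeat, giving 1 completion.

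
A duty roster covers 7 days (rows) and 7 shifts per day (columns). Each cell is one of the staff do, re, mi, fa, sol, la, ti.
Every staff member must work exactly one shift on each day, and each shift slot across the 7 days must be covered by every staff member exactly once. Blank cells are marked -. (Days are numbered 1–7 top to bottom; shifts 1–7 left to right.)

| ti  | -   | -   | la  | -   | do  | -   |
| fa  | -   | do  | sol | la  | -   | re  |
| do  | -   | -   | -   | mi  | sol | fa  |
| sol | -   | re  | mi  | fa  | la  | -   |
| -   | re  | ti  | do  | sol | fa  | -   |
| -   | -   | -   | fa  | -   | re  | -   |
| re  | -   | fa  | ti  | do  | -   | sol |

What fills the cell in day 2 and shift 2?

Day 1, shift 5: day 1 has {do, la, ti} and shift 5 has {do, mi, fa, sol, la}, leaving only re.
Day 1, shift 7: day 1 has {do, re, la, ti} and shift 7 has {re, fa, sol}, leaving only mi.
Day 1, shift 3: day 1 has {do, re, mi, la, ti} and shift 3 has {do, re, fa, ti}, leaving only sol.
Day 1, shift 2: day 1 has {do, re, mi, sol, la, ti} and shift 2 has {re}, leaving only fa.
Day 3, shift 3: day 3 has {do, mi, fa, sol} and shift 3 has {do, re, fa, sol, ti}, leaving only la.
Day 3, shift 2: day 3 has {do, mi, fa, sol, la} and shift 2 has {re, fa}, leaving only ti.
Day 2 already has {do, re, fa, sol, la} and shift 2 already has {re, fa, ti}, so day 2, shift 2 must be mi.

mi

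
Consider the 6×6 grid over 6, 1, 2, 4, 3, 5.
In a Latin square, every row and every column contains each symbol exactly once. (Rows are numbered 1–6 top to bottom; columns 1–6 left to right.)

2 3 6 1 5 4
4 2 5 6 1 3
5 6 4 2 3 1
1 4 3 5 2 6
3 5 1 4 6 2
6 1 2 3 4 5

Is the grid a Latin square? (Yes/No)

Each row is a permutation of the 6 symbols, and so is each column.

Yes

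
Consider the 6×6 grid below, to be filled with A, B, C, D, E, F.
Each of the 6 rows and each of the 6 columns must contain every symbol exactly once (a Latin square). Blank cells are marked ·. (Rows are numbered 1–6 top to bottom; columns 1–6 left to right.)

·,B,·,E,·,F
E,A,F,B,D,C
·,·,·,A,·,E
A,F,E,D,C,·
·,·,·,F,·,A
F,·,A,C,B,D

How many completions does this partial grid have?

4

Row 1, column 1: eliminating its row and column leaves {C, D}.
Row 1, column 3: eliminating its row and column leaves {C, D}.
Row 1, column 5: eliminating its row and column leaves {A}.
Row 3, column 1: eliminating its row and column leaves {B, C, D}.
Row 3, column 2: eliminating its row and column leaves {C, D}.
Row 3, column 3: eliminating its row and column leaves {B, C, D}.
Row 3, column 5: eliminating its row and column leaves {F}.
Row 4, column 6: eliminating its row and column leaves {B}.
Row 5, column 1: eliminating its row and column leaves {B, C, D}.
Row 5, column 2: eliminating its row and column leaves {C, D, E}.
Row 5, column 3: eliminating its row and column leaves {B, C, D}.
Row 5, column 5: eliminating its row and column leaves {E}.
Row 6, column 2: eliminating its row and column leaves {E}.
Enumerating the assignments across these blanks that avoid any row or column repeat gives 4 completions.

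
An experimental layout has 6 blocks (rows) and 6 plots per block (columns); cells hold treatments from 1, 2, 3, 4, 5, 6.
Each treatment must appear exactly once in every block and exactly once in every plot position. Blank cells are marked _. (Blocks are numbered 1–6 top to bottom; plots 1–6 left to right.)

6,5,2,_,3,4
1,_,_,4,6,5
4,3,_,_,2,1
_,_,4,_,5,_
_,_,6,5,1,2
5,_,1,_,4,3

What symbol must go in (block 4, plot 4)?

3

Block 1, plot 4: block 1 has {2, 3, 4, 5, 6} and plot 4 has {4, 5}, leaving only 1.
Block 2, plot 2: block 2 has {1, 4, 5, 6} and plot 2 has {3, 5}, leaving only 2.
Block 2, plot 3: block 2 has {1, 2, 4, 5, 6} and plot 3 has {1, 2, 4, 6}, leaving only 3.
Block 3, plot 3: block 3 has {1, 2, 3, 4} and plot 3 has {1, 2, 3, 4, 6}, leaving only 5.
Block 3, plot 4: block 3 has {1, 2, 3, 4, 5} and plot 4 has {1, 4, 5}, leaving only 6.
Block 4, plot 6: block 4 has {4, 5} and plot 6 has {1, 2, 3, 4, 5}, leaving only 6.
Block 4, plot 2: block 4 has {4, 5, 6} and plot 2 has {2, 3, 5}, leaving only 1.
Block 5, plot 1: block 5 has {1, 2, 5, 6} and plot 1 has {1, 4, 5, 6}, leaving only 3.
Block 4, plot 1: block 4 has {1, 4, 5, 6} and plot 1 has {1, 3, 4, 5, 6}, leaving only 2.
Block 4 already has {1, 2, 4, 5, 6} and plot 4 already has {1, 4, 5, 6}, so block 4, plot 4 must be 3.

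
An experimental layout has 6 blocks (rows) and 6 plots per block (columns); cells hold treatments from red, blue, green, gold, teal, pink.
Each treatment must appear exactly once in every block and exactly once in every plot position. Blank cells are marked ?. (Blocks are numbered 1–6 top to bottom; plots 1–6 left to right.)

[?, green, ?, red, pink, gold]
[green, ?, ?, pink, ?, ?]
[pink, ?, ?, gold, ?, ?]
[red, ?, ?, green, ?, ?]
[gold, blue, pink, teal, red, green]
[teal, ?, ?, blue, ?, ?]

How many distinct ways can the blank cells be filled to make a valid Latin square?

14

Block 1, plot 1: eliminating its block and plot leaves {blue}.
Block 1, plot 3: eliminating its block and plot leaves {blue, teal}.
Block 2, plot 2: eliminating its block and plot leaves {red, gold, teal}.
Block 2, plot 3: eliminating its block and plot leaves {red, blue, gold, teal}.
Block 2, plot 5: eliminating its block and plot leaves {blue, gold, teal}.
Block 2, plot 6: eliminating its block and plot leaves {red, blue, teal}.
Block 3, plot 2: eliminating its block and plot leaves {red, teal}.
Block 3, plot 3: eliminating its block and plot leaves {red, blue, green, teal}.
Block 3, plot 5: eliminating its block and plot leaves {blue, green, teal}.
Block 3, plot 6: eliminating its block and plot leaves {red, blue, teal}.
Block 4, plot 2: eliminating its block and plot leaves {gold, teal, pink}.
Block 4, plot 3: eliminating its block and plot leaves {blue, gold, teal}.
Block 4, plot 5: eliminating its block and plot leaves {blue, gold, teal}.
Block 4, plot 6: eliminating its block and plot leaves {blue, teal, pink}.
Block 6, plot 2: eliminating its block and plot leaves {red, gold, pink}.
Block 6, plot 3: eliminating its block and plot leaves {red, green, gold}.
Block 6, plot 5: eliminating its block and plot leaves {green, gold}.
Block 6, plot 6: eliminating its block and plot leaves {red, pink}.
Enumerating the assignments across these blanks that avoid any block or plot repeat gives 14 completions.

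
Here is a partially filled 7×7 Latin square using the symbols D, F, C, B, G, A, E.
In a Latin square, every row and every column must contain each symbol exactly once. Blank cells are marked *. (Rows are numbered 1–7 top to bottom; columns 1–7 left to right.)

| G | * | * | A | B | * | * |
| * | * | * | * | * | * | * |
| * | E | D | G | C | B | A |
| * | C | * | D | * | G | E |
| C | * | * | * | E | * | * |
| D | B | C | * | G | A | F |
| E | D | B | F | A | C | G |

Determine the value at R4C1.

Row 1, column 2: row 1 has {B, G, A} and column 2 has {D, C, B, E}, leaving only F.
Row 1, column 3: row 1 has {F, B, G, A} and column 3 has {D, C, B}, leaving only E.
Row 1, column 6: row 1 has {F, B, G, A, E} and column 6 has {C, B, G, A}, leaving only D.
Row 1, column 7: row 1 has {D, F, B, G, A, E} and column 7 has {F, G, A, E}, leaving only C.
Row 3, column 1: row 3 has {D, C, B, G, A, E} and column 1 has {D, C, G, E}, leaving only F.
Row 4, column 5: row 4 has {D, C, G, E} and column 5 has {C, B, G, A, E}, leaving only F.
Row 2, column 5: row 2 has {} and column 5 has {F, C, B, G, A, E}, leaving only D.
Row 2, column 7: row 2 has {D} and column 7 has {F, C, G, A, E}, leaving only B.
Row 2, column 1: row 2 has {D, B} and column 1 has {D, F, C, G, E}, leaving only A.
Row 4 already has {D, F, C, G, E} and column 1 already has {D, F, C, G, A, E}, so row 4, column 1 must be B.

B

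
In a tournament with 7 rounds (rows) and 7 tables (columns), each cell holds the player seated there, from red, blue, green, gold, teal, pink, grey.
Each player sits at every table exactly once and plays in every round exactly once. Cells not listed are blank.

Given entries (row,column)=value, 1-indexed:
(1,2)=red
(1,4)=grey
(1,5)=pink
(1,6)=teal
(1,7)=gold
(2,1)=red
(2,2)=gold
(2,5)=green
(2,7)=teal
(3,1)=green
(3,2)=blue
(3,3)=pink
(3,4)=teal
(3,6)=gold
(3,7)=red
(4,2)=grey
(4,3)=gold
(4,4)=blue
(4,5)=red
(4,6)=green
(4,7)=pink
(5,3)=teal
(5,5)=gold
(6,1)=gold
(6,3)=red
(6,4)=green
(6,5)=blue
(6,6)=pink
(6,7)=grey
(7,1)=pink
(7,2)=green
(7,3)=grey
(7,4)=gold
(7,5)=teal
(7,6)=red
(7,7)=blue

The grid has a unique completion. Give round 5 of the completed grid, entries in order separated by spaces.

grey pink teal red gold blue green

Round 5, table 2: round 5 has {gold, teal} and table 2 has {red, blue, green, gold, grey}, leaving only pink.
Round 5, table 4: round 5 has {gold, teal, pink} and table 4 has {blue, green, gold, teal, grey}, leaving only red.
Round 5, table 7: round 5 has {red, gold, teal, pink} and table 7 has {red, blue, gold, teal, pink, grey}, leaving only green.
Round 1, table 1: round 1 has {red, gold, teal, pink, grey} and table 1 has {red, green, gold, pink}, leaving only blue.
Round 5, table 1: round 5 has {red, green, gold, teal, pink} and table 1 has {red, blue, green, gold, pink}, leaving only grey.
Round 5, table 6: round 5 has {red, green, gold, teal, pink, grey} and table 6 has {red, green, gold, teal, pink}, leaving only blue.
So round 5 reads: grey pink teal red gold blue green.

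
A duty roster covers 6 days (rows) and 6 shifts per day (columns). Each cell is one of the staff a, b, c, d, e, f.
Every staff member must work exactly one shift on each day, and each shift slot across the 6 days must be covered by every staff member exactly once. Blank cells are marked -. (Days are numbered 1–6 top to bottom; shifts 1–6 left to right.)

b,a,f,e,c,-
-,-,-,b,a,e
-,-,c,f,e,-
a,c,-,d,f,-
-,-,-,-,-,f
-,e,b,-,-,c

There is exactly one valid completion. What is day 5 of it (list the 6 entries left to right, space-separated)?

e d a c b f

Day 1, shift 6: day 1 has {a, b, c, e, f} and shift 6 has {c, e, f}, leaving only d.
Day 2, shift 3: day 2 has {a, b, e} and shift 3 has {b, c, f}, leaving only d.
Day 2, shift 2: day 2 has {a, b, d, e} and shift 2 has {a, c, e}, leaving only f.
Day 2, shift 1: day 2 has {a, b, d, e, f} and shift 1 has {a, b}, leaving only c.
Day 3, shift 1: day 3 has {c, e, f} and shift 1 has {a, b, c}, leaving only d.
Day 5, shift 1: day 5 has {f} and shift 1 has {a, b, c, d}, leaving only e.
Day 5, shift 3: day 5 has {e, f} and shift 3 has {b, c, d, f}, leaving only a.
Day 5, shift 4: day 5 has {a, e, f} and shift 4 has {b, d, e, f}, leaving only c.
Day 3, shift 2: day 3 has {c, d, e, f} and shift 2 has {a, c, e, f}, leaving only b.
Day 5, shift 2: day 5 has {a, c, e, f} and shift 2 has {a, b, c, e, f}, leaving only d.
Day 5, shift 5: day 5 has {a, c, d, e, f} and shift 5 has {a, c, e, f}, leaving only b.
So day 5 reads: e d a c b f.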